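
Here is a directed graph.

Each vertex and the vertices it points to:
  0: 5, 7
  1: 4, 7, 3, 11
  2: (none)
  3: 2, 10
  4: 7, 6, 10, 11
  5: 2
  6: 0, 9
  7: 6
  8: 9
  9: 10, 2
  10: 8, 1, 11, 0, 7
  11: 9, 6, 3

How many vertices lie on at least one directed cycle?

10

A vertex is on a directed cycle iff it belongs to a strongly connected component of size ≥ 2 (or has a self-loop).
The vertices on cycles are {0, 1, 3, 4, 6, 7, 8, 9, 10, 11} — 10 in total.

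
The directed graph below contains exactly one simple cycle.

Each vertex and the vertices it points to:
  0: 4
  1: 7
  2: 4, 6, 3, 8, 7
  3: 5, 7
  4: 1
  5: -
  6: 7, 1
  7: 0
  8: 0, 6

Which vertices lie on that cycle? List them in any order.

0, 1, 4, 7

DFS with gray/black marking from 4:
4 gray
  1 gray
    7 gray
      0 gray
        0→4: 4 is gray → back edge
Back edge closes the cycle 4 → 1 → 7 → 0 → 4; its vertices are {0, 1, 4, 7}.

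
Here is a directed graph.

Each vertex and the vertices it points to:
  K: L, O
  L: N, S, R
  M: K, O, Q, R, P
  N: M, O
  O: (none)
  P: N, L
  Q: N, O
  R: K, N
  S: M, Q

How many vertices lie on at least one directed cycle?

A vertex is on a directed cycle iff it belongs to a strongly connected component of size ≥ 2 (or has a self-loop).
The vertices on cycles are {K, L, M, N, P, Q, R, S} — 8 in total.

8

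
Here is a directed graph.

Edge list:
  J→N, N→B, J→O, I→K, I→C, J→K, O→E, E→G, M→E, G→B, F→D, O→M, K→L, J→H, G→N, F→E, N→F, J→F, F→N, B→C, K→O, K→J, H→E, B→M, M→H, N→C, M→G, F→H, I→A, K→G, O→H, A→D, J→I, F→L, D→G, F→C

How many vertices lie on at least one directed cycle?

11

A vertex is on a directed cycle iff it belongs to a strongly connected component of size ≥ 2 (or has a self-loop).
The vertices on cycles are {B, D, E, F, G, H, I, J, K, M, N} — 11 in total.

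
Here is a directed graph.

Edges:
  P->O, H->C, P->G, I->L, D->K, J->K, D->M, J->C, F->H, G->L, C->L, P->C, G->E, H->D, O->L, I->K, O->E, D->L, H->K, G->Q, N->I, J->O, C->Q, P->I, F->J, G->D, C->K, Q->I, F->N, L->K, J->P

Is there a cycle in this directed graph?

No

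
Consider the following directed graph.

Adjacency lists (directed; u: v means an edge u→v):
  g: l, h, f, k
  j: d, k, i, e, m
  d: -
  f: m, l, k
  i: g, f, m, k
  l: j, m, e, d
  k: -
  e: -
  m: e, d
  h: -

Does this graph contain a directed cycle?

Yes

DFS with white/gray/black marking, starting from g:
g gray
  l gray
    j gray
      d gray
      d black
      k gray
      k black
      i gray
        i→g: g is gray → back edge
Back edge found, so a cycle exists: g → l → j → i → g.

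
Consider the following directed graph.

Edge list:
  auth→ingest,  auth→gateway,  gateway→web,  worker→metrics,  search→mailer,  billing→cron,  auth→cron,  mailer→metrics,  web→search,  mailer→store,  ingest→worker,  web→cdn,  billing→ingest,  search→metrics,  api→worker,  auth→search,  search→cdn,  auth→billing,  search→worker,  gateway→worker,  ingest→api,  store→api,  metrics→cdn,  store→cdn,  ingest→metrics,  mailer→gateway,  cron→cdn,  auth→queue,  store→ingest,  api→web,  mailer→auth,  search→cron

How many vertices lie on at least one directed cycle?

9

A vertex is on a directed cycle iff it belongs to a strongly connected component of size ≥ 2 (or has a self-loop).
The vertices on cycles are {api, web, auth, store, ingest, mailer, search, billing, gateway} — 9 in total.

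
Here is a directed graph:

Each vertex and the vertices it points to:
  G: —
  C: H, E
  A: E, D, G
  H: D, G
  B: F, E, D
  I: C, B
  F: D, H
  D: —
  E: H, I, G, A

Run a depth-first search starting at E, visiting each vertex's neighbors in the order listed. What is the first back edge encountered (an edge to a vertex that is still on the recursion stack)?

C→E

DFS from E (visiting each vertex's neighbors in the order listed); mark gray on enter, black on exit:
E gray
  H gray
    D gray
    D black
    G gray
    G black
  H black
  I gray
    C gray
      C→H: H black — skip
      C→E: E is gray → back edge
First back edge: C → E.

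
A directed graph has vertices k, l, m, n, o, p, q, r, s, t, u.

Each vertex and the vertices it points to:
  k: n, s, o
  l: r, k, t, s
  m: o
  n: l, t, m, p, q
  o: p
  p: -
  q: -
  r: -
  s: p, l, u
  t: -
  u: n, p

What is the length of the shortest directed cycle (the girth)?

For each vertex v, BFS finds the shortest path from v back to v.
The shortest such closed walk is l → s → l, length 2.

2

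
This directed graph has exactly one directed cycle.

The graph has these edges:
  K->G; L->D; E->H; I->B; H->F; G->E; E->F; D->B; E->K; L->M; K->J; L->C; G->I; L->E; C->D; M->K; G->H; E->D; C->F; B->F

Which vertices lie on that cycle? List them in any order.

E, G, K

DFS with gray/black marking from E:
E gray
  K gray
    J gray
    J black
    G gray
      H gray
        F gray
        F black
      H black
      I gray
        B gray
          B→F: F black — skip
        B black
      I black
      G→E: E is gray → back edge
Back edge closes the cycle E → K → G → E; its vertices are {E, G, K}.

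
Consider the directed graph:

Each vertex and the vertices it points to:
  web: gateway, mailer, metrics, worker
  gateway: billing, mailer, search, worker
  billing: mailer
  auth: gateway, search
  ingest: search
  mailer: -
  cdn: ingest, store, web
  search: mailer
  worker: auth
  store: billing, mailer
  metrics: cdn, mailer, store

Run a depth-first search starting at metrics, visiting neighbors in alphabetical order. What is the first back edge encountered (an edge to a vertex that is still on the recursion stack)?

auth->gateway

DFS from metrics (visiting neighbors in alphabetical order); mark gray on enter, black on exit:
metrics gray
  cdn gray
    ingest gray
      search gray
        mailer gray
        mailer black
      search black
    ingest black
    store gray
      billing gray
        billing→mailer: mailer black — skip
      billing black
      store→mailer: mailer black — skip
    store black
    web gray
      gateway gray
        gateway→billing: billing black — skip
        gateway→mailer: mailer black — skip
        gateway→search: search black — skip
        worker gray
          auth gray
            auth→gateway: gateway is gray → back edge
First back edge: auth → gateway.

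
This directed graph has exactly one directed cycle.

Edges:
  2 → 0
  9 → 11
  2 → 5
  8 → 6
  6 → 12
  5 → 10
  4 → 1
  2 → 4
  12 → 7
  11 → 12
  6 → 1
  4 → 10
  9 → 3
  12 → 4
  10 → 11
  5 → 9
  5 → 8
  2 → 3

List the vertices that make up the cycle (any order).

4, 10, 11, 12

DFS with gray/black marking from 4:
4 gray
  10 gray
    11 gray
      12 gray
        12→4: 4 is gray → back edge
Back edge closes the cycle 4 → 10 → 11 → 12 → 4; its vertices are {4, 10, 11, 12}.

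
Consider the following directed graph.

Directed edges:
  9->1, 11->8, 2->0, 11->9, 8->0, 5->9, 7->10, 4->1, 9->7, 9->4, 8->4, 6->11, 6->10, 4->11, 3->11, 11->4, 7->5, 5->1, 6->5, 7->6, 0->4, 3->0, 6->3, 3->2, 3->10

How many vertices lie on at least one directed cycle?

10

A vertex is on a directed cycle iff it belongs to a strongly connected component of size ≥ 2 (or has a self-loop).
The vertices on cycles are {0, 2, 3, 4, 5, 6, 7, 8, 9, 11} — 10 in total.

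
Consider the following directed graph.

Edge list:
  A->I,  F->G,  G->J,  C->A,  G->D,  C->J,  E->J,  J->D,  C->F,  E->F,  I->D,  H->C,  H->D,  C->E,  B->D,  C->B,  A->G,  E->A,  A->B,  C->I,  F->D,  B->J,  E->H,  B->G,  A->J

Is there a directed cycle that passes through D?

No

D lies on a cycle iff there is a path from D back to itself.
Exploring from D, it never reaches itself; equivalently, its strongly connected component is a singleton.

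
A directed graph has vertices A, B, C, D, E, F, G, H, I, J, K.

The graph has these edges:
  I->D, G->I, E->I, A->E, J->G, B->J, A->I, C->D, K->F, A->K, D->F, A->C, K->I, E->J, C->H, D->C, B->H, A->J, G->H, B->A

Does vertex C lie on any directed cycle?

C is on a cycle iff C can reach itself via ≥1 edge.
C → D → C — yes.

Yes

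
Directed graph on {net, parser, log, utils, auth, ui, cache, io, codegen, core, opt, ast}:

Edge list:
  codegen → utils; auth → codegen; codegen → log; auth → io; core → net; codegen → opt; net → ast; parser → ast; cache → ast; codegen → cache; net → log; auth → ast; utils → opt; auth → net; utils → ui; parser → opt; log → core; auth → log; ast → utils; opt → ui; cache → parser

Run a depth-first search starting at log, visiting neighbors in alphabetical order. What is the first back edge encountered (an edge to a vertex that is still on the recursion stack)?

net→log

DFS from log (visiting neighbors in alphabetical order); mark gray on enter, black on exit:
log gray
  core gray
    net gray
      ast gray
        utils gray
          opt gray
            ui gray
            ui black
          opt black
          utils→ui: ui black — skip
        utils black
      ast black
      net→log: log is gray → back edge
First back edge: net → log.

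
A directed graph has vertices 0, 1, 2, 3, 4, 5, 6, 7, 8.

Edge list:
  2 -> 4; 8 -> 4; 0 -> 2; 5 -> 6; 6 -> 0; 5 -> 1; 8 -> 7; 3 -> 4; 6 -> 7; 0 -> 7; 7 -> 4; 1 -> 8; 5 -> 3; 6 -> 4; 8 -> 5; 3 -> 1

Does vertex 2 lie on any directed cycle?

2 lies on a cycle iff there is a path from 2 back to itself.
Exploring from 2, it never reaches itself; equivalently, its strongly connected component is a singleton.

No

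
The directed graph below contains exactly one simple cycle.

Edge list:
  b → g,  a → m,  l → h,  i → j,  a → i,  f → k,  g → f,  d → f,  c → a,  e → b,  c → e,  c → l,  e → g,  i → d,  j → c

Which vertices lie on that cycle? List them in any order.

a, c, i, j

DFS with gray/black marking from c:
c gray
  a gray
    m gray
    m black
    i gray
      d gray
        f gray
          k gray
          k black
        f black
      d black
      j gray
        j→c: c is gray → back edge
Back edge closes the cycle c → a → i → j → c; its vertices are {a, c, i, j}.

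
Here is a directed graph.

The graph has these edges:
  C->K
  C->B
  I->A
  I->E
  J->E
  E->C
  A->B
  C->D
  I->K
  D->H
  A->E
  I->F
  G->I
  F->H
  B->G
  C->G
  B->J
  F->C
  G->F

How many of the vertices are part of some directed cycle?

A vertex is on a directed cycle iff it belongs to a strongly connected component of size ≥ 2 (or has a self-loop).
The vertices on cycles are {A, B, C, E, F, G, I, J} — 8 in total.

8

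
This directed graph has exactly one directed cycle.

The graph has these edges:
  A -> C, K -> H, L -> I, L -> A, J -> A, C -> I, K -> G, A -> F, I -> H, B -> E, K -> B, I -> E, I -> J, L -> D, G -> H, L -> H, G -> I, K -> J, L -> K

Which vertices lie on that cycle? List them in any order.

DFS with gray/black marking from A:
A gray
  C gray
    I gray
      E gray
      E black
      J gray
        J→A: A is gray → back edge
Back edge closes the cycle A → C → I → J → A; its vertices are {A, C, I, J}.

A, C, I, J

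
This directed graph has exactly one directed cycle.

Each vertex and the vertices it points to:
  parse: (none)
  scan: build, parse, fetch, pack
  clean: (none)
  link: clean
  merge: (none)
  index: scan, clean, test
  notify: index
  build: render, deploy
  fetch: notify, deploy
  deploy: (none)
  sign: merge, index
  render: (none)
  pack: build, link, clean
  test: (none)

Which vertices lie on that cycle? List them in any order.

DFS with gray/black marking from index:
index gray
  scan gray
    build gray
      render gray
      render black
      deploy gray
      deploy black
    build black
    parse gray
    parse black
    fetch gray
      notify gray
        notify→index: index is gray → back edge
Back edge closes the cycle index → scan → fetch → notify → index; its vertices are {scan, fetch, index, notify}.

scan, fetch, index, notify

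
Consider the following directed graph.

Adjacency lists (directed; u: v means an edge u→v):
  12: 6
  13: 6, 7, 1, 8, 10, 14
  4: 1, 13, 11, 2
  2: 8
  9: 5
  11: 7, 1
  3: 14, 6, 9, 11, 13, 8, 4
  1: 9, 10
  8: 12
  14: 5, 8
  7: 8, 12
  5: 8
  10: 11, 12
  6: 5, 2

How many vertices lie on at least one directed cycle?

8

A vertex is on a directed cycle iff it belongs to a strongly connected component of size ≥ 2 (or has a self-loop).
The vertices on cycles are {1, 2, 5, 6, 8, 10, 11, 12} — 8 in total.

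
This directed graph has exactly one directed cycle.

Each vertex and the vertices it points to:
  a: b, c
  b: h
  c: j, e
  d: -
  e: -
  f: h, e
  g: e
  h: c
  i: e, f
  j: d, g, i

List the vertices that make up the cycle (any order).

c, f, h, i, j

DFS with gray/black marking from c:
c gray
  j gray
    d gray
    d black
    g gray
      e gray
      e black
    g black
    i gray
      i→e: e black — skip
      f gray
        h gray
          h→c: c is gray → back edge
Back edge closes the cycle c → j → i → f → h → c; its vertices are {c, f, h, i, j}.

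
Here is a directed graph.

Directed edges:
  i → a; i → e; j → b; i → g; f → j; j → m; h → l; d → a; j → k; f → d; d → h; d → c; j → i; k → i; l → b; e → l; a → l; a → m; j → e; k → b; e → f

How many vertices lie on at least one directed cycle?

A vertex is on a directed cycle iff it belongs to a strongly connected component of size ≥ 2 (or has a self-loop).
The vertices on cycles are {e, f, i, j, k} — 5 in total.

5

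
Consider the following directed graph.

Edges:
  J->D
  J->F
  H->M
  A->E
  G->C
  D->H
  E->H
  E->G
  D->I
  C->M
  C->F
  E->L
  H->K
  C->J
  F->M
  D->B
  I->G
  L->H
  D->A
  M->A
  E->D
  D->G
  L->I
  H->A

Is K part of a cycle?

No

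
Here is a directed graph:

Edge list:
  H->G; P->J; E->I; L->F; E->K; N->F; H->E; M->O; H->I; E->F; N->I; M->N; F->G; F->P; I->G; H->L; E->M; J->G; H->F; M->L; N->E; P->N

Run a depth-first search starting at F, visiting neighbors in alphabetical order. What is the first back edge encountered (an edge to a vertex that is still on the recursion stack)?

E->F

DFS from F (visiting neighbors in alphabetical order); mark gray on enter, black on exit:
F gray
  G gray
  G black
  P gray
    J gray
      J→G: G black — skip
    J black
    N gray
      E gray
        E→F: F is gray → back edge
First back edge: E → F.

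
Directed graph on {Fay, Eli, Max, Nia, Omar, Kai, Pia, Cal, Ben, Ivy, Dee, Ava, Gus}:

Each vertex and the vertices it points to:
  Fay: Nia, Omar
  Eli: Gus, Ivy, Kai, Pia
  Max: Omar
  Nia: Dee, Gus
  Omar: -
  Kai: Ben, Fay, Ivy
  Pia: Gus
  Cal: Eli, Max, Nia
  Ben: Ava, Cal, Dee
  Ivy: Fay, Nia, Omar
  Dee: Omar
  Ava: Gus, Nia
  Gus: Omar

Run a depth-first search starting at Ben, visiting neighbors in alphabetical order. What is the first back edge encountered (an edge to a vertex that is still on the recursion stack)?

Kai→Ben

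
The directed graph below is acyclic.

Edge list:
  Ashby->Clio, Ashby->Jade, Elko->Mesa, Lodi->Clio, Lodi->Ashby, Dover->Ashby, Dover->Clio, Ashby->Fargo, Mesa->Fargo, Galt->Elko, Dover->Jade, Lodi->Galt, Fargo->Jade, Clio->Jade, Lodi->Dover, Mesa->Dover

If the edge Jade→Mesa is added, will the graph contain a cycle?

Yes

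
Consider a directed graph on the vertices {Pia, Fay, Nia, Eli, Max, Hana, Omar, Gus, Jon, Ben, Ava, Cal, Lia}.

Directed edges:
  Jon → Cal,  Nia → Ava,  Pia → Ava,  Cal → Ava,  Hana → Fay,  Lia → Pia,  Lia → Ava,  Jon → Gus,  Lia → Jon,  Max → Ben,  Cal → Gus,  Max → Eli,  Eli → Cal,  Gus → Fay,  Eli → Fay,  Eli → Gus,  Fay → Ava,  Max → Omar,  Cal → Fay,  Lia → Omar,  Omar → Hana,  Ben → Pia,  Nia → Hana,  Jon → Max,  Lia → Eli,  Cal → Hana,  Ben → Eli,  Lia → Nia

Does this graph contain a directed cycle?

DFS with white/gray/black marking, starting from Ben:
Ben gray
  Pia gray
    Ava gray
    Ava black
  Pia black
  Eli gray
    Cal gray
      Gus gray
        Fay gray
          Fay→Ava: Ava black — skip
        Fay black
      Gus black
      Hana gray
        Hana→Fay: Fay black — skip
      Hana black
      Cal→Fay: Fay black — skip
      Cal→Ava: Ava black — skip
    Cal black
    Eli→Gus: Gus black — skip
    Eli→Fay: Fay black — skip
  Eli black
Ben black
Nia gray
  Nia→Ava: Ava black — skip
  Nia→Hana: Hana black — skip
Nia black
Max gray
  Max→Ben: Ben black — skip
  Omar gray
    Omar→Hana: Hana black — skip
  Omar black
  Max→Eli: Eli black — skip
Max black
Jon gray
  Jon→Max: Max black — skip
  Jon→Cal: Cal black — skip
  Jon→Gus: Gus black — skip
Jon black
Lia gray
  Lia→Pia: Pia black — skip
  Lia→Omar: Omar black — skip
  Lia→Ava: Ava black — skip
  Lia→Eli: Eli black — skip
  Lia→Jon: Jon black — skip
  Lia→Nia: Nia black — skip
Lia black
Every edge goes to a white or black vertex — no back edge, so the graph is acyclic.

No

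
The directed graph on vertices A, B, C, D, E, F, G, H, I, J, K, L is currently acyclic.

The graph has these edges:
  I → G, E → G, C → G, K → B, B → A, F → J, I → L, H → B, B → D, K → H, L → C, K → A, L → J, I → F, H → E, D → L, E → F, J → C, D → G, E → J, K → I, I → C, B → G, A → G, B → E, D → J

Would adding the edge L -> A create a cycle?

No

Adding L→A creates a cycle iff A can already reach L.
Explore from A: no path reaches L. The graph stays acyclic.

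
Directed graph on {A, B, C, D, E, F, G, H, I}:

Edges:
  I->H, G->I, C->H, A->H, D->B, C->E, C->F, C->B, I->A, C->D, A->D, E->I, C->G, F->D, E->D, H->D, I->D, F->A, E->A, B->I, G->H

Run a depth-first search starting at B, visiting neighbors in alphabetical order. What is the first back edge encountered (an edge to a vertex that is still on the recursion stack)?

D->B

DFS from B (visiting neighbors in alphabetical order); mark gray on enter, black on exit:
B gray
  I gray
    A gray
      D gray
        D→B: B is gray → back edge
First back edge: D → B.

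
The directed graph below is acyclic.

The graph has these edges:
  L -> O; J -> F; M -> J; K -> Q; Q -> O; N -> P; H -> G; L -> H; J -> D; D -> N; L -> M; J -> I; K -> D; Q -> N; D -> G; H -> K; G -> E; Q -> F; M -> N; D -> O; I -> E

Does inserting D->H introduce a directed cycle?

Yes

Adding D→H creates a cycle iff H can already reach D.
Path from H: H → K → D.
So H → … → D → H is a cycle.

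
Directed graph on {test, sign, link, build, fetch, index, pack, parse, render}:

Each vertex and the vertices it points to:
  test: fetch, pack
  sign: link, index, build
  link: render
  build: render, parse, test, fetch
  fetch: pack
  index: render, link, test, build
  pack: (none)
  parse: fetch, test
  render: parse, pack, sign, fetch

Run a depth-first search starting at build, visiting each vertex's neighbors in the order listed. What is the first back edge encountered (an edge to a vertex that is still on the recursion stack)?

link→render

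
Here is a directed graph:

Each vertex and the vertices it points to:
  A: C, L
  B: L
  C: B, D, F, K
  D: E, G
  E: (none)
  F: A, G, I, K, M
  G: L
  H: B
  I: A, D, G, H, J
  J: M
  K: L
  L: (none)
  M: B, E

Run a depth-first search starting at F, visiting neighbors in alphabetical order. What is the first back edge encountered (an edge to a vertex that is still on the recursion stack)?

C→F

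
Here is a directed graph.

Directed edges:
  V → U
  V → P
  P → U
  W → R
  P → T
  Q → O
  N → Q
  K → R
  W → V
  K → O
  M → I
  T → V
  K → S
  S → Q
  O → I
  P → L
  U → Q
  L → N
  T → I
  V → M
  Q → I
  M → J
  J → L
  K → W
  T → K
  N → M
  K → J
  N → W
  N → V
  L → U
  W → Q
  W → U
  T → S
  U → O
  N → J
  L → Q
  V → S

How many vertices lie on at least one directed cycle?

A vertex is on a directed cycle iff it belongs to a strongly connected component of size ≥ 2 (or has a self-loop).
The vertices on cycles are {J, K, L, M, N, P, T, V, W} — 9 in total.

9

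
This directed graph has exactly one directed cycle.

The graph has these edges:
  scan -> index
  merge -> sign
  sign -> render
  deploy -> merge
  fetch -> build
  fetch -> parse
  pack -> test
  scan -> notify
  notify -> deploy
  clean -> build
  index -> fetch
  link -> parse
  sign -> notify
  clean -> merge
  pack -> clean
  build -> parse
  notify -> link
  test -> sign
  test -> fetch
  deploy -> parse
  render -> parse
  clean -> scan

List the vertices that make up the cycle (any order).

DFS with gray/black marking from merge:
merge gray
  sign gray
    render gray
      parse gray
      parse black
    render black
    notify gray
      link gray
        link→parse: parse black — skip
      link black
      deploy gray
        deploy→parse: parse black — skip
        deploy→merge: merge is gray → back edge
Back edge closes the cycle merge → sign → notify → deploy → merge; its vertices are {sign, merge, deploy, notify}.

sign, merge, deploy, notify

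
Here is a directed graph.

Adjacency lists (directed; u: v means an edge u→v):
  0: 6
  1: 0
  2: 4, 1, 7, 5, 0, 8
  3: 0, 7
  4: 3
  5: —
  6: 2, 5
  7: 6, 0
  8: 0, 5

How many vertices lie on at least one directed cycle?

A vertex is on a directed cycle iff it belongs to a strongly connected component of size ≥ 2 (or has a self-loop).
The vertices on cycles are {0, 1, 2, 3, 4, 6, 7, 8} — 8 in total.

8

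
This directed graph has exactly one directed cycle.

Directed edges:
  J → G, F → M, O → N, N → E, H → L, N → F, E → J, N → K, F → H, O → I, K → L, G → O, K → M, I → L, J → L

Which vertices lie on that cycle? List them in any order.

E, G, J, N, O

DFS with gray/black marking from N:
N gray
  K gray
    L gray
    L black
    M gray
    M black
  K black
  E gray
    J gray
      G gray
        O gray
          I gray
            I→L: L black — skip
          I black
          O→N: N is gray → back edge
Back edge closes the cycle N → E → J → G → O → N; its vertices are {E, G, J, N, O}.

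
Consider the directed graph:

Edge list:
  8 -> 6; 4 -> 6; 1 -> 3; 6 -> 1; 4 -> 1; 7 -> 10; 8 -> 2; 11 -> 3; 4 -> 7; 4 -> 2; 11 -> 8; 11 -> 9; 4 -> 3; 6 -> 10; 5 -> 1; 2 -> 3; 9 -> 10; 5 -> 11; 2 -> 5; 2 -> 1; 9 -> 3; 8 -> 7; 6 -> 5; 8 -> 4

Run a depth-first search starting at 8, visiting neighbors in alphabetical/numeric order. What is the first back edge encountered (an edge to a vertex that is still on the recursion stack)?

11→8

DFS from 8 (visiting neighbors in alphabetical/numeric order); mark gray on enter, black on exit:
8 gray
  2 gray
    1 gray
      3 gray
      3 black
    1 black
    2→3: 3 black — skip
    5 gray
      5→1: 1 black — skip
      11 gray
        11→3: 3 black — skip
        11→8: 8 is gray → back edge
First back edge: 11 → 8.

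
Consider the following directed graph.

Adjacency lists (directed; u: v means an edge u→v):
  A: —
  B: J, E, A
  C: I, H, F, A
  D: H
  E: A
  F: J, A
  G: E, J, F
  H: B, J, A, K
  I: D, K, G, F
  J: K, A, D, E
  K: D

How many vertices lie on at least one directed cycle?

5

A vertex is on a directed cycle iff it belongs to a strongly connected component of size ≥ 2 (or has a self-loop).
The vertices on cycles are {B, D, H, J, K} — 5 in total.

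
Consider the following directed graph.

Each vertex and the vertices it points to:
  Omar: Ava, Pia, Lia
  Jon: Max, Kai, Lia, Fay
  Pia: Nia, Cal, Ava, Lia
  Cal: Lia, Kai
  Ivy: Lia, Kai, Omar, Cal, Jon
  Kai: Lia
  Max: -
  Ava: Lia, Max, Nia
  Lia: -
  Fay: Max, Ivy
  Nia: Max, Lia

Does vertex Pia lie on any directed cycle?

No

Pia lies on a cycle iff there is a path from Pia back to itself.
Exploring from Pia, it never reaches itself; equivalently, its strongly connected component is a singleton.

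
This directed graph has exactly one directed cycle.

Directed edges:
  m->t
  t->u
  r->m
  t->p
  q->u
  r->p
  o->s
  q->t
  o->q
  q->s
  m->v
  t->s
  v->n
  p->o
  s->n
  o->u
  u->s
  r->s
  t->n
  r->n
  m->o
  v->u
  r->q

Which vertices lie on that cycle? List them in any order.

o, p, q, t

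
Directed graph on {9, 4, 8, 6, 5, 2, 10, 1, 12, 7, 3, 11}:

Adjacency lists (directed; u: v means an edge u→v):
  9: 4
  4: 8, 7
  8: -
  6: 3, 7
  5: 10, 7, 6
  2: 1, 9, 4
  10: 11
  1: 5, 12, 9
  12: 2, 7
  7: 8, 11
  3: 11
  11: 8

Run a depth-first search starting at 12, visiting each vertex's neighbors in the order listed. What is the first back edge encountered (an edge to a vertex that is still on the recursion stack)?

DFS from 12 (visiting each vertex's neighbors in the order listed); mark gray on enter, black on exit:
12 gray
  2 gray
    1 gray
      5 gray
        10 gray
          11 gray
            8 gray
            8 black
          11 black
        10 black
        7 gray
          7→8: 8 black — skip
          7→11: 11 black — skip
        7 black
        6 gray
          3 gray
            3→11: 11 black — skip
          3 black
          6→7: 7 black — skip
        6 black
      5 black
      1→12: 12 is gray → back edge
First back edge: 1 → 12.

1→12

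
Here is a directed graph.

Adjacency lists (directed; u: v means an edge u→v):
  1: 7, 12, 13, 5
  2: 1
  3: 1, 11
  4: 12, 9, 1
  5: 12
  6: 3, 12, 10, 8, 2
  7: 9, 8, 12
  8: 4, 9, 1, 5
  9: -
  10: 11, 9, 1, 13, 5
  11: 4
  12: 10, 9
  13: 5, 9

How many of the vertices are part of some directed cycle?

A vertex is on a directed cycle iff it belongs to a strongly connected component of size ≥ 2 (or has a self-loop).
The vertices on cycles are {1, 4, 5, 7, 8, 10, 11, 12, 13} — 9 in total.

9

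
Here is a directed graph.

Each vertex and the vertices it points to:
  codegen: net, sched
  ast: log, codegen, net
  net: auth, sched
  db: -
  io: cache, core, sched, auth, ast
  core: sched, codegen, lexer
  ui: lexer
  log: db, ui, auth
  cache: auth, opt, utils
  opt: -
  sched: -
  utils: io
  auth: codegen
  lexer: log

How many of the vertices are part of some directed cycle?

A vertex is on a directed cycle iff it belongs to a strongly connected component of size ≥ 2 (or has a self-loop).
The vertices on cycles are {io, ui, log, net, auth, cache, lexer, utils, codegen} — 9 in total.

9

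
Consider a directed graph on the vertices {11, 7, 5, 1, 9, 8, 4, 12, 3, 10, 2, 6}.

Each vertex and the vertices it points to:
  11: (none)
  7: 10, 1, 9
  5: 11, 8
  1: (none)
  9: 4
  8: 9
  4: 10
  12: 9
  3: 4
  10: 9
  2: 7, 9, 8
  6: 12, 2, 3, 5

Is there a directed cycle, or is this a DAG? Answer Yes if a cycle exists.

Yes

DFS with white/gray/black marking, starting from 12:
12 gray
  9 gray
    4 gray
      10 gray
        10→9: 9 is gray → back edge
Back edge found, so a cycle exists: 9 → 4 → 10 → 9.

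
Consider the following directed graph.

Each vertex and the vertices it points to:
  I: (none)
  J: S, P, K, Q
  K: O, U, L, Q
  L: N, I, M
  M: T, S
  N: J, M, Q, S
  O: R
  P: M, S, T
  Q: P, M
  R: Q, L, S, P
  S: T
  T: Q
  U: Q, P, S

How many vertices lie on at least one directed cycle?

11

A vertex is on a directed cycle iff it belongs to a strongly connected component of size ≥ 2 (or has a self-loop).
The vertices on cycles are {J, K, L, M, N, O, P, Q, R, S, T} — 11 in total.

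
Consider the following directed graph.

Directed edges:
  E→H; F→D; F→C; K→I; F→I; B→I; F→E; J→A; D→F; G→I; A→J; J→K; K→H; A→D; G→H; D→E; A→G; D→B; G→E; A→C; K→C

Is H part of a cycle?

No

H lies on a cycle iff there is a path from H back to itself.
Exploring from H, it never reaches itself; equivalently, its strongly connected component is a singleton.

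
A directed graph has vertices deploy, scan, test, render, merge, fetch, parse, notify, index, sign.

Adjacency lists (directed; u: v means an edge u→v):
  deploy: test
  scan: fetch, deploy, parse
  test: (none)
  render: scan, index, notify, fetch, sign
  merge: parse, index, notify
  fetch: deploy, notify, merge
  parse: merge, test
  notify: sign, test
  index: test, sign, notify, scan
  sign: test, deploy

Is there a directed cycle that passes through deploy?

deploy lies on a cycle iff there is a path from deploy back to itself.
Exploring from deploy, it never reaches itself; equivalently, its strongly connected component is a singleton.

No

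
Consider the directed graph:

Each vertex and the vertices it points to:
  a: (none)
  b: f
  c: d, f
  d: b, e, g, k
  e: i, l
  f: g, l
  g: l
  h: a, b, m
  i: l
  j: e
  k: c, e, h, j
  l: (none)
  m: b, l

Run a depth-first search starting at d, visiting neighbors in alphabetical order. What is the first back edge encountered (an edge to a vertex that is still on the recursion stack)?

c->d

DFS from d (visiting neighbors in alphabetical order); mark gray on enter, black on exit:
d gray
  b gray
    f gray
      g gray
        l gray
        l black
      g black
      f→l: l black — skip
    f black
  b black
  e gray
    i gray
      i→l: l black — skip
    i black
    e→l: l black — skip
  e black
  d→g: g black — skip
  k gray
    c gray
      c→d: d is gray → back edge
First back edge: c → d.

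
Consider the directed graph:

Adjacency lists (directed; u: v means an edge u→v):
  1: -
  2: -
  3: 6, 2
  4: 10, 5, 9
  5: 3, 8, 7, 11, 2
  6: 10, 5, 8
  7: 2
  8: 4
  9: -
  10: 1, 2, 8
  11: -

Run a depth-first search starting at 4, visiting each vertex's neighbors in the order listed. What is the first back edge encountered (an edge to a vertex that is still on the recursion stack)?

DFS from 4 (visiting each vertex's neighbors in the order listed); mark gray on enter, black on exit:
4 gray
  10 gray
    1 gray
    1 black
    2 gray
    2 black
    8 gray
      8→4: 4 is gray → back edge
First back edge: 8 → 4.

8→4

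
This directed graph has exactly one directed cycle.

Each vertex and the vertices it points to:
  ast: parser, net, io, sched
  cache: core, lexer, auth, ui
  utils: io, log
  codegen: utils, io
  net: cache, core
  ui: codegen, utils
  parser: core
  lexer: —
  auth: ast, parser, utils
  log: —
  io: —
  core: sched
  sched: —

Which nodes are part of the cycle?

ast, net, auth, cache

DFS with gray/black marking from cache:
cache gray
  core gray
    sched gray
    sched black
  core black
  lexer gray
  lexer black
  auth gray
    ast gray
      parser gray
        parser→core: core black — skip
      parser black
      net gray
        net→cache: cache is gray → back edge
Back edge closes the cycle cache → auth → ast → net → cache; its vertices are {ast, net, auth, cache}.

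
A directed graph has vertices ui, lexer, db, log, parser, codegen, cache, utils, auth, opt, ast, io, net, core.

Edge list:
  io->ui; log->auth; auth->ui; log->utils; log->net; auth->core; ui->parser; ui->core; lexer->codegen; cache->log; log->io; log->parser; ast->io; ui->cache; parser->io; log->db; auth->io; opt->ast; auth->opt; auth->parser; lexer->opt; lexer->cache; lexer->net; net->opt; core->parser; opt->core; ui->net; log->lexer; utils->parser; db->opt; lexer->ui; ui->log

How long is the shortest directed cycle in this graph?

3

For each vertex v, BFS finds the shortest path from v back to v.
The shortest such closed walk is lexer → cache → log → lexer, length 3.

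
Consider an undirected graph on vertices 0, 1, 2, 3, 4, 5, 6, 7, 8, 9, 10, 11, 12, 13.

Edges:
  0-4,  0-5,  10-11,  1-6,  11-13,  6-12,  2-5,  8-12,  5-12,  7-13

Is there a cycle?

No

DFS, tracking each vertex's parent; an edge to a visited non-parent vertex closes a cycle.
Start from 6:
visit 6 (parent –)
  visit 12 (parent 6)
    visit 8 (parent 12)
      8–12: parent, skip
    visit 5 (parent 12)
      visit 2 (parent 5)
        2–5: parent, skip
      visit 0 (parent 5)
        visit 4 (parent 0)
          4–0: parent, skip
        0–5: parent, skip
      5–12: parent, skip
    12–6: parent, skip
  visit 1 (parent 6)
    1–6: parent, skip
visit 3 (parent –)
visit 7 (parent –)
  visit 13 (parent 7)
    13–7: parent, skip
    visit 11 (parent 13)
      visit 10 (parent 11)
        10–11: parent, skip
      11–13: parent, skip
visit 9 (parent –)
No non-parent visited neighbor found — the graph is a forest.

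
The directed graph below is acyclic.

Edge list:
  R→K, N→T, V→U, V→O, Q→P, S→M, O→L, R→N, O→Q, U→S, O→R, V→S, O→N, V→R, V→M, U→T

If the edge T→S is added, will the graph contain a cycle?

Adding T→S creates a cycle iff S can already reach T.
Explore from S: no path reaches T. The graph stays acyclic.

No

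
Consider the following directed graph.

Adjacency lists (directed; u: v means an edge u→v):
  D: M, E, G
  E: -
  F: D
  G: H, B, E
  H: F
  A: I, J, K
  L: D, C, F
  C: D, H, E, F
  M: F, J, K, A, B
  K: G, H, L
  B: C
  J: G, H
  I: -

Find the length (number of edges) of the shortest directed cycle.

3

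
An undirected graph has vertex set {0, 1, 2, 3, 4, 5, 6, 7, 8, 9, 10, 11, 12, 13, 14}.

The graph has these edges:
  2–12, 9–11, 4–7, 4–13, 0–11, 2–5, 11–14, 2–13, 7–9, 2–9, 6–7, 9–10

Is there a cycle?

DFS, tracking each vertex's parent; an edge to a visited non-parent vertex closes a cycle.
Start from 7:
visit 7 (parent –)
  visit 9 (parent 7)
    visit 10 (parent 9)
      10–9: parent, skip
    9–7: parent, skip
    visit 11 (parent 9)
      visit 0 (parent 11)
        0–11: parent, skip
      11–9: parent, skip
      visit 14 (parent 11)
        14–11: parent, skip
    visit 2 (parent 9)
      visit 13 (parent 2)
        13–2: parent, skip
        visit 4 (parent 13)
          4–13: parent, skip
          4–7: 7 visited and ≠ parent → cycle
Cycle: 7 – 9 – 2 – 13 – 4 – 7.

Yes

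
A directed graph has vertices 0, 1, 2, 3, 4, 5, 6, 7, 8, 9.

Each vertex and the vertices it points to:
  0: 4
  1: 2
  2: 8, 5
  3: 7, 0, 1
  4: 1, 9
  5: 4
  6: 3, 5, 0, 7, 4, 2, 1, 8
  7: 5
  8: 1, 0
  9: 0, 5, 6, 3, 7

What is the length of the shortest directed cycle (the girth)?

For each vertex v, BFS finds the shortest path from v back to v.
The shortest such closed walk is 9 → 6 → 4 → 9, length 3.

3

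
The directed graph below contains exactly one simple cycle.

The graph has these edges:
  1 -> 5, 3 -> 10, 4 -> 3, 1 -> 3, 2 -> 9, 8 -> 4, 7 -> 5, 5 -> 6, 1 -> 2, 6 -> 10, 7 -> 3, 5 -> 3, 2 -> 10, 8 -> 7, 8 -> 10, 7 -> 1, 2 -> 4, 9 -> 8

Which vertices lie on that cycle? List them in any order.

1, 2, 7, 8, 9

DFS with gray/black marking from 7:
7 gray
  5 gray
    3 gray
      10 gray
      10 black
    3 black
    6 gray
      6→10: 10 black — skip
    6 black
  5 black
  1 gray
    1→3: 3 black — skip
    1→5: 5 black — skip
    2 gray
      9 gray
        8 gray
          4 gray
            4→3: 3 black — skip
          4 black
          8→10: 10 black — skip
          8→7: 7 is gray → back edge
Back edge closes the cycle 7 → 1 → 2 → 9 → 8 → 7; its vertices are {1, 2, 7, 8, 9}.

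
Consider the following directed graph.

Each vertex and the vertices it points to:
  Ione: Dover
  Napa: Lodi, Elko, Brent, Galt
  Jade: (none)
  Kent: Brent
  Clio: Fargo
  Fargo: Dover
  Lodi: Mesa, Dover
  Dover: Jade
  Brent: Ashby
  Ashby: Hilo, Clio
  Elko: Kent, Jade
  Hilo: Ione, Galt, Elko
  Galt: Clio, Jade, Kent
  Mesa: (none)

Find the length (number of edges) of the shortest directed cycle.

For each vertex v, BFS finds the shortest path from v back to v.
The shortest such closed walk is Brent → Ashby → Hilo → Galt → Kent → Brent, length 5.

5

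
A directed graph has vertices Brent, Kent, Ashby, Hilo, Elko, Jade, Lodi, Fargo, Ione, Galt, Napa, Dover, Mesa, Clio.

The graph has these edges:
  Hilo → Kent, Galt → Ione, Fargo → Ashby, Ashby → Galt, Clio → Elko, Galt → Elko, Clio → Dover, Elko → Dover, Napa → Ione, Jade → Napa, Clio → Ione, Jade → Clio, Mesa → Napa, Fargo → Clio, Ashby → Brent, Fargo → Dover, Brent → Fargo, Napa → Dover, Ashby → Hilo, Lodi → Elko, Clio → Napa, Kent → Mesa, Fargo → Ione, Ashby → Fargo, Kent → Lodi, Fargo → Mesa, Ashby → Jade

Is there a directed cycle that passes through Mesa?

No

Mesa lies on a cycle iff there is a path from Mesa back to itself.
Exploring from Mesa, it never reaches itself; equivalently, its strongly connected component is a singleton.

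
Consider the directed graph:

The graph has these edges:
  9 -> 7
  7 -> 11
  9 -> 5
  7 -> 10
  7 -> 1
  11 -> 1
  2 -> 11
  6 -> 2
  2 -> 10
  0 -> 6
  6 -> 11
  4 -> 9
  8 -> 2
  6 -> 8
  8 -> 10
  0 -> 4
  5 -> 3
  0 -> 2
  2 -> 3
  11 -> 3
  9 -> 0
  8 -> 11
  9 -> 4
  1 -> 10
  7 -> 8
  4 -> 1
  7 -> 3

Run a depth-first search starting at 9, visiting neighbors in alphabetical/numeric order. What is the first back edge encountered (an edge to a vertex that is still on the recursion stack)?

DFS from 9 (visiting neighbors in alphabetical/numeric order); mark gray on enter, black on exit:
9 gray
  0 gray
    2 gray
      3 gray
      3 black
      10 gray
      10 black
      11 gray
        1 gray
          1→10: 10 black — skip
        1 black
        11→3: 3 black — skip
      11 black
    2 black
    4 gray
      4→1: 1 black — skip
      4→9: 9 is gray → back edge
First back edge: 4 → 9.

4->9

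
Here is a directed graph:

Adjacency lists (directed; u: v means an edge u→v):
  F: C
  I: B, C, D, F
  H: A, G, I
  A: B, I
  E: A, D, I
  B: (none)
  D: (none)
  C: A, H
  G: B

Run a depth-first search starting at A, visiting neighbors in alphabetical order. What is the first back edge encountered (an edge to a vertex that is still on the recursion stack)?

DFS from A (visiting neighbors in alphabetical order); mark gray on enter, black on exit:
A gray
  B gray
  B black
  I gray
    I→B: B black — skip
    C gray
      C→A: A is gray → back edge
First back edge: C → A.

C→A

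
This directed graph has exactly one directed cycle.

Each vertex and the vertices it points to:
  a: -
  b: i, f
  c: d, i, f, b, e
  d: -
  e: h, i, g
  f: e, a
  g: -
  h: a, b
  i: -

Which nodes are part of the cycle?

DFS with gray/black marking from f:
f gray
  e gray
    h gray
      a gray
      a black
      b gray
        i gray
        i black
        b→f: f is gray → back edge
Back edge closes the cycle f → e → h → b → f; its vertices are {b, e, f, h}.

b, e, f, h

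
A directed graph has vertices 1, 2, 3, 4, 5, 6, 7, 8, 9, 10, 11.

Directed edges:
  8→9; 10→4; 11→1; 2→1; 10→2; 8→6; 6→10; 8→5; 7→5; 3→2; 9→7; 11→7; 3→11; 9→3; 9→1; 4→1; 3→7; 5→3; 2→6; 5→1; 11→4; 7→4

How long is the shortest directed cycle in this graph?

3

For each vertex v, BFS finds the shortest path from v back to v.
The shortest such closed walk is 6 → 10 → 2 → 6, length 3.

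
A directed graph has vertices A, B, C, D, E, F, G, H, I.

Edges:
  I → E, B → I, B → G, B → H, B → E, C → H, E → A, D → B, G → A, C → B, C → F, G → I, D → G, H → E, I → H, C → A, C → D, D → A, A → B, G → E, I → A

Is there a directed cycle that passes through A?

Yes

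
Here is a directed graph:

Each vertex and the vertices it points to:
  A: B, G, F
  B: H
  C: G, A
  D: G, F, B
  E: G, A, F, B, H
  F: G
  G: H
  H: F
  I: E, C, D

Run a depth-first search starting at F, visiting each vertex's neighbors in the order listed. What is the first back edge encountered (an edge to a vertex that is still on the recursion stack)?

H→F

DFS from F (visiting each vertex's neighbors in the order listed); mark gray on enter, black on exit:
F gray
  G gray
    H gray
      H→F: F is gray → back edge
First back edge: H → F.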